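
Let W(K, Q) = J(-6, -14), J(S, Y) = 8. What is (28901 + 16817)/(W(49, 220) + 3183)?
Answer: 45718/3191 ≈ 14.327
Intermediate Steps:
W(K, Q) = 8
(28901 + 16817)/(W(49, 220) + 3183) = (28901 + 16817)/(8 + 3183) = 45718/3191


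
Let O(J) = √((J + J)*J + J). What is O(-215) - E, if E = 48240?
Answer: -48240 + √92235 ≈ -47936.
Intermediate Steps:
O(J) = √(J + 2*J²) (O(J) = √((2*J)*J + J) = √(2*J² + J) = √(J + 2*J²))
O(-215) - E = √(-215*(1 + 2*(-215))) - 1*48240 = √(-215*(1 - 430)) - 48240 = √(-215*(-429)) - 48240 = √92235 - 48240 = -48240 + √92235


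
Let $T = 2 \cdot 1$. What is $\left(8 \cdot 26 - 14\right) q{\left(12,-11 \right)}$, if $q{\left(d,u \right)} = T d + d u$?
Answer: $-20952$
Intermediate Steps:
$T = 2$
$q{\left(d,u \right)} = 2 d + d u$
$\left(8 \cdot 26 - 14\right) q{\left(12,-11 \right)} = \left(8 \cdot 26 - 14\right) 12 \left(2 - 11\right) = \left(208 - 14\right) 12 \left(-9\right) = 194 \left(-108\right) = -20952$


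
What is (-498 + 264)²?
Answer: 54756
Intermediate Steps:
(-498 + 264)² = (-234)² = 54756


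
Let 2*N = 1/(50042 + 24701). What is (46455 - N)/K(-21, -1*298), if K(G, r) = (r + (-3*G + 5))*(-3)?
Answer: 301929223/4484580 ≈ 67.326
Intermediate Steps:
N = 1/149486 (N = 1/(2*(50042 + 24701)) = (½)/74743 = (½)*(1/74743) = 1/149486 ≈ 6.6896e-6)
K(G, r) = -15 - 3*r + 9*G (K(G, r) = (r + (5 - 3*G))*(-3) = (5 + r - 3*G)*(-3) = -15 - 3*r + 9*G)
(46455 - N)/K(-21, -1*298) = (46455 - 1*1/149486)/(-15 - (-3)*298 + 9*(-21)) = (46455 - 1/149486)/(-15 - 3*(-298) - 189) = 6944372129/(149486*(-15 + 894 - 189)) = (6944372129/149486)/690 = (6944372129/149486)*(1/690) = 301929223/4484580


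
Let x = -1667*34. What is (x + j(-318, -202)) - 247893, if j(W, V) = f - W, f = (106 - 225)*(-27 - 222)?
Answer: -274622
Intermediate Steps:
x = -56678
f = 29631 (f = -119*(-249) = 29631)
j(W, V) = 29631 - W
(x + j(-318, -202)) - 247893 = (-56678 + (29631 - 1*(-318))) - 247893 = (-56678 + (29631 + 318)) - 247893 = (-56678 + 29949) - 247893 = -26729 - 247893 = -274622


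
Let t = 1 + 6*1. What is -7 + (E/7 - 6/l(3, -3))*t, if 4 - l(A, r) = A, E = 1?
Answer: -48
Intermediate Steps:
l(A, r) = 4 - A
t = 7 (t = 1 + 6 = 7)
-7 + (E/7 - 6/l(3, -3))*t = -7 + (1/7 - 6/(4 - 1*3))*7 = -7 + (1*(⅐) - 6/(4 - 3))*7 = -7 + (⅐ - 6/1)*7 = -7 + (⅐ - 6*1)*7 = -7 + (⅐ - 6)*7 = -7 - 41/7*7 = -7 - 41 = -48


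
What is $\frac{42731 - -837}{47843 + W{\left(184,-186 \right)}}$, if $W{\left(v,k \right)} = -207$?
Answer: $\frac{10892}{11909} \approx 0.9146$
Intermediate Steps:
$\frac{42731 - -837}{47843 + W{\left(184,-186 \right)}} = \frac{42731 - -837}{47843 - 207} = \frac{42731 + \left(-6851 + 7688\right)}{47636} = \left(42731 + 837\right) \frac{1}{47636} = 43568 \cdot \frac{1}{47636} = \frac{10892}{11909}$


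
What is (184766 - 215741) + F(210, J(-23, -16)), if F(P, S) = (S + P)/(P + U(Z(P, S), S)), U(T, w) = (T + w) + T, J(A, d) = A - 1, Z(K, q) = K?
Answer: -3128444/101 ≈ -30975.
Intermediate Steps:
J(A, d) = -1 + A
U(T, w) = w + 2*T
F(P, S) = (P + S)/(S + 3*P) (F(P, S) = (S + P)/(P + (S + 2*P)) = (P + S)/(S + 3*P))
(184766 - 215741) + F(210, J(-23, -16)) = (184766 - 215741) + (210 + (-1 - 23))/((-1 - 23) + 3*210) = -30975 + (210 - 24)/(-24 + 630) = -30975 + 186/606 = -30975 + (1/606)*186 = -30975 + 31/101 = -3128444/101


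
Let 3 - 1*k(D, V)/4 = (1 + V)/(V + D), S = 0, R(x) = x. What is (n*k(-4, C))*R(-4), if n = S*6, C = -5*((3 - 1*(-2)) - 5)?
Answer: 0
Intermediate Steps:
C = 0 (C = -5*((3 + 2) - 5) = -5*(5 - 5) = -5*0 = 0)
k(D, V) = 12 - 4*(1 + V)/(D + V) (k(D, V) = 12 - 4*(1 + V)/(V + D) = 12 - 4*(1 + V)/(D + V))
n = 0 (n = 0*6 = 0)
(n*k(-4, C))*R(-4) = (0*(4*(-1 + 2*0 + 3*(-4))/(-4 + 0)))*(-4) = (0*(4*(-1 + 0 - 12)/(-4)))*(-4) = (0*(4*(-1/4)*(-13)))*(-4) = (0*13)*(-4) = 0*(-4) = 0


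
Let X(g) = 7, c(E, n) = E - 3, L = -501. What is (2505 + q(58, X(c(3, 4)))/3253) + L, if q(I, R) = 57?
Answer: 6519069/3253 ≈ 2004.0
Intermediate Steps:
c(E, n) = -3 + E
(2505 + q(58, X(c(3, 4)))/3253) + L = (2505 + 57/3253) - 501 = 8148822/3253 - 501 = 6519069/3253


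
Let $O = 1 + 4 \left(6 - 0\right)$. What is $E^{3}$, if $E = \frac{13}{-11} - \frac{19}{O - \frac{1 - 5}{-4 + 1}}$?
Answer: $- \frac{3723875000}{476379541} \approx -7.817$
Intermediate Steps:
$O = 25$ ($O = 1 + 4 \left(6 + 0\right) = 1 + 4 \cdot 6 = 1 + 24 = 25$)
$E = - \frac{1550}{781}$ ($E = \frac{13}{-11} - \frac{19}{25 - \frac{1 - 5}{-4 + 1}} = 13 \left(- \frac{1}{11}\right) - \frac{19}{25 - - \frac{4}{-3}} = - \frac{13}{11} - \frac{19}{25 - \left(-4\right) \left(- \frac{1}{3}\right)} = - \frac{13}{11} - \frac{19}{25 - \frac{4}{3}} = - \frac{13}{11} - \frac{19}{\frac{71}{3}} = - \frac{13}{11} - \frac{57}{71} = - \frac{1550}{781} \approx -1.9846$)
$E^{3} = \left(- \frac{1550}{781}\right)^{3} = - \frac{3723875000}{476379541}$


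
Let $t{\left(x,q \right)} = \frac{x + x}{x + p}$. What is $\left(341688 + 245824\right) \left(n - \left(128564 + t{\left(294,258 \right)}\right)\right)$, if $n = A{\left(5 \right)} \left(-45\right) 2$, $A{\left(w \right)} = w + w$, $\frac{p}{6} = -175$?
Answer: $- \frac{684550769528}{9} \approx -7.6061 \cdot 10^{10}$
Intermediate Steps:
$p = -1050$ ($p = 6 \left(-175\right) = -1050$)
$A{\left(w \right)} = 2 w$
$t{\left(x,q \right)} = \frac{2 x}{-1050 + x}$ ($t{\left(x,q \right)} = \frac{x + x}{x - 1050} = \frac{2 x}{-1050 + x}$)
$n = -900$ ($n = 2 \cdot 5 \left(-45\right) 2 = 10 \left(-45\right) 2 = \left(-450\right) 2 = -900$)
$\left(341688 + 245824\right) \left(n - \left(128564 + t{\left(294,258 \right)}\right)\right) = \left(341688 + 245824\right) \left(-900 - \left(128564 + 2 \cdot 294 \frac{1}{-1050 + 294}\right)\right) = 587512 \left(-900 - \left(128564 + 2 \cdot 294 \frac{1}{-756}\right)\right) = 587512 \left(-900 - \left(128564 + 2 \cdot 294 \left(- \frac{1}{756}\right)\right)\right) = 587512 \left(-900 - \frac{1157069}{9}\right) = 587512 \left(- \frac{1165169}{9}\right) = - \frac{684550769528}{9}$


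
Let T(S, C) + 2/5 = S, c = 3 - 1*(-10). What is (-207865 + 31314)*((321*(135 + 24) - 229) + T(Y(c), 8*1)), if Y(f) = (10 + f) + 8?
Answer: -44879793853/5 ≈ -8.9760e+9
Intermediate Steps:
c = 13 (c = 3 + 10 = 13)
Y(f) = 18 + f
T(S, C) = -⅖ + S
(-207865 + 31314)*((321*(135 + 24) - 229) + T(Y(c), 8*1)) = (-207865 + 31314)*((321*(135 + 24) - 229) + (-⅖ + (18 + 13))) = -176551*((321*159 - 229) + (-⅖ + 31)) = -176551*((51039 - 229) + 153/5) = -176551*(50810 + 153/5) = -176551*254203/5 = -44879793853/5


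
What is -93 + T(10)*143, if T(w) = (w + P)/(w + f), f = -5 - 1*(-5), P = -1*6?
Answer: -179/5 ≈ -35.800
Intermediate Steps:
P = -6
f = 0 (f = -5 + 5 = 0)
T(w) = (-6 + w)/w (T(w) = (w - 6)/(w + 0) = (-6 + w)/w)
-93 + T(10)*143 = -93 + ((-6 + 10)/10)*143 = -93 + ((⅒)*4)*143 = -93 + (⅖)*143 = -93 + 286/5 = -179/5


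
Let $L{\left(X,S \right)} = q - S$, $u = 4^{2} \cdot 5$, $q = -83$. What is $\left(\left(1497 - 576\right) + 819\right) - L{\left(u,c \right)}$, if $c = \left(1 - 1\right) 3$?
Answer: $1823$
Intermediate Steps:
$u = 80$ ($u = 16 \cdot 5 = 80$)
$c = 0$ ($c = 0 \cdot 3 = 0$)
$L{\left(X,S \right)} = -83 - S$
$\left(\left(1497 - 576\right) + 819\right) - L{\left(u,c \right)} = \left(\left(1497 - 576\right) + 819\right) - \left(-83 - 0\right) = \left(\left(1497 + \left(-4494 + 3918\right)\right) + 819\right) - \left(-83 + 0\right) = \left(\left(1497 - 576\right) + 819\right) - -83 = \left(921 + 819\right) + 83 = 1740 + 83 = 1823$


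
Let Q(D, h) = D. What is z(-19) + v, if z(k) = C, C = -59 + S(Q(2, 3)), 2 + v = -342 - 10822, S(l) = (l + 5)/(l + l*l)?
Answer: -67343/6 ≈ -11224.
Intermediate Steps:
S(l) = (5 + l)/(l + l²)
v = -11166 (v = -2 + (-342 - 10822) = -2 - 11164 = -11166)
C = -347/6 (C = -59 + (5 + 2)/(2*(1 + 2)) = -59 + (½)*7/3 = -59 + (½)*(⅓)*7 = -59 + 7/6 = -347/6 ≈ -57.833)
z(k) = -347/6
z(-19) + v = -347/6 - 11166 = -67343/6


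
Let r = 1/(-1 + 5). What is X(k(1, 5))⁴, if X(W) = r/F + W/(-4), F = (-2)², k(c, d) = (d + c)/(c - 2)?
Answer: 390625/65536 ≈ 5.9605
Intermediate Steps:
k(c, d) = (c + d)/(-2 + c)
F = 4
r = ¼ (r = 1/4 = ¼ ≈ 0.25000)
X(W) = 1/16 - W/4 (X(W) = (¼)/4 + W/(-4) = (¼)*(¼) + W*(-¼) = 1/16 - W/4)
X(k(1, 5))⁴ = (1/16 - (1 + 5)/(4*(-2 + 1)))⁴ = (1/16 - 6/(4*(-1)))⁴ = (1/16 - (-1)*6/4)⁴ = (1/16 - ¼*(-6))⁴ = (1/16 + 3/2)⁴ = (25/16)⁴ = 390625/65536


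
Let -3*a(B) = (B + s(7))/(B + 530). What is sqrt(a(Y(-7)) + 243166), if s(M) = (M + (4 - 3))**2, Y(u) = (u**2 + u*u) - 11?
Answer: 53*sqrt(296594985)/1851 ≈ 493.12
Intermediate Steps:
Y(u) = -11 + 2*u**2 (Y(u) = (u**2 + u**2) - 11 = 2*u**2 - 11 = -11 + 2*u**2)
s(M) = (1 + M)**2 (s(M) = (M + 1)**2 = (1 + M)**2)
a(B) = -(64 + B)/(3*(530 + B)) (a(B) = -(B + (1 + 7)**2)/(3*(B + 530)) = -(B + 8**2)/(3*(530 + B)) = -(B + 64)/(3*(530 + B)) = -(64 + B)/(3*(530 + B)))
sqrt(a(Y(-7)) + 243166) = sqrt((-64 - (-11 + 2*(-7)**2))/(3*(530 + (-11 + 2*(-7)**2))) + 243166) = sqrt((-64 - (-11 + 2*49))/(3*(530 + (-11 + 2*49))) + 243166) = sqrt((-64 - (-11 + 98))/(3*(530 + (-11 + 98))) + 243166) = sqrt((-64 - 1*87)/(3*(530 + 87)) + 243166) = sqrt((1/3)*(-64 - 87)/617 + 243166) = sqrt((1/3)*(1/617)*(-151) + 243166) = sqrt(-151/1851 + 243166) = sqrt(450100115/1851) = 53*sqrt(296594985)/1851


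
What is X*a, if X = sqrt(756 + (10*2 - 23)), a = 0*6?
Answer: 0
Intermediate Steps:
a = 0
X = sqrt(753) (X = sqrt(756 + (20 - 23)) = sqrt(756 - 3) = sqrt(753) ≈ 27.441)
X*a = sqrt(753)*0 = 0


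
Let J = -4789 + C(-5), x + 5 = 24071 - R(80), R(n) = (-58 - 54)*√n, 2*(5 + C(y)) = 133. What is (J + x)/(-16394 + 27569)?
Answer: 38677/22350 + 448*√5/11175 ≈ 1.8202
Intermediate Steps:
C(y) = 123/2 (C(y) = -5 + (½)*133 = -5 + 133/2 = 123/2)
R(n) = -112*√n
x = 24066 + 448*√5 (x = -5 + (24071 - (-112)*√80) = -5 + (24071 - (-112)*4*√5) = -5 + (24071 - (-448)*√5) = -5 + (24071 + 448*√5) = 24066 + 448*√5 ≈ 25068.)
J = -9455/2 (J = -4789 + 123/2 = -9455/2 ≈ -4727.5)
(J + x)/(-16394 + 27569) = (-9455/2 + (24066 + 448*√5))/(-16394 + 27569) = (38677/2 + 448*√5)/11175 = (38677/2 + 448*√5)*(1/11175) = 38677/22350 + 448*√5/11175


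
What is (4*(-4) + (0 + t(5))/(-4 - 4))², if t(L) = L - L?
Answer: 256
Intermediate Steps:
t(L) = 0
(4*(-4) + (0 + t(5))/(-4 - 4))² = (4*(-4) + (0 + 0)/(-4 - 4))² = (-16 + 0/(-8))² = (-16 + 0*(-⅛))² = (-16 + 0)² = (-16)² = 256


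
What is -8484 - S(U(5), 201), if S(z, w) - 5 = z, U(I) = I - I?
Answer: -8489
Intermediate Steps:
U(I) = 0
S(z, w) = 5 + z
-8484 - S(U(5), 201) = -8484 - (5 + 0) = -8484 - 1*5 = -8484 - 5 = -8489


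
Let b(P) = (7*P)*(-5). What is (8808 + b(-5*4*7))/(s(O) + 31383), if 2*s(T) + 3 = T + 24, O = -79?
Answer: 6854/15677 ≈ 0.43720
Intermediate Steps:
s(T) = 21/2 + T/2 (s(T) = -3/2 + (T + 24)/2 = -3/2 + (24 + T)/2 = -3/2 + (12 + T/2) = 21/2 + T/2)
b(P) = -35*P
(8808 + b(-5*4*7))/(s(O) + 31383) = (8808 - 35*(-5*4)*7)/((21/2 + (½)*(-79)) + 31383) = (8808 - (-700)*7)/((21/2 - 79/2) + 31383) = (8808 - 35*(-140))/(-29 + 31383) = (8808 + 4900)/31354 = 13708*(1/31354) = 6854/15677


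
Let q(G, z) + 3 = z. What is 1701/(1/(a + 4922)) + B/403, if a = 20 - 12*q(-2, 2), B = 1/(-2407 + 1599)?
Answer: 2743953344495/325624 ≈ 8.4268e+6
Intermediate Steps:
q(G, z) = -3 + z
B = -1/808 (B = 1/(-808) = -1/808 ≈ -0.0012376)
a = 32 (a = 20 - 12*(-3 + 2) = 20 - 12*(-1) = 20 + 12 = 32)
1701/(1/(a + 4922)) + B/403 = 1701/(1/(32 + 4922)) - 1/808/403 = 1701/(1/4954) - 1/808*1/403 = 1701/(1/4954) - 1/325624 = 1701*4954 - 1/325624 = 8426754 - 1/325624 = 2743953344495/325624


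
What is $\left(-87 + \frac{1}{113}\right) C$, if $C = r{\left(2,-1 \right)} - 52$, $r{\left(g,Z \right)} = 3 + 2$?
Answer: $\frac{462010}{113} \approx 4088.6$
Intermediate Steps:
$r{\left(g,Z \right)} = 5$
$C = -47$ ($C = 5 - 52 = -47$)
$\left(-87 + \frac{1}{113}\right) C = \left(-87 + \frac{1}{113}\right) \left(-47\right) = \left(- \frac{9830}{113}\right) \left(-47\right) = \frac{462010}{113}$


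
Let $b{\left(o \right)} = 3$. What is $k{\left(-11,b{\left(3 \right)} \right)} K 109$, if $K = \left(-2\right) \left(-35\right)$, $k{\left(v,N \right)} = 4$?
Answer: $30520$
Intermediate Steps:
$K = 70$
$k{\left(-11,b{\left(3 \right)} \right)} K 109 = 4 \cdot 70 \cdot 109 = 280 \cdot 109 = 30520$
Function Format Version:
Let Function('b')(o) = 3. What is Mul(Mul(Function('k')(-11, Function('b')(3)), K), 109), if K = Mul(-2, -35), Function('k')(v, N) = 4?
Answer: 30520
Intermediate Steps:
K = 70
Mul(Mul(Function('k')(-11, Function('b')(3)), K), 109) = Mul(Mul(4, 70), 109) = Mul(280, 109) = 30520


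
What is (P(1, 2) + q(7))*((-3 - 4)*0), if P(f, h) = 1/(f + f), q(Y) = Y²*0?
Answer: 0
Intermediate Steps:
q(Y) = 0
P(f, h) = 1/(2*f)
(P(1, 2) + q(7))*((-3 - 4)*0) = ((½)/1 + 0)*((-3 - 4)*0) = ((½)*1 + 0)*(-7*0) = (½ + 0)*0 = (½)*0 = 0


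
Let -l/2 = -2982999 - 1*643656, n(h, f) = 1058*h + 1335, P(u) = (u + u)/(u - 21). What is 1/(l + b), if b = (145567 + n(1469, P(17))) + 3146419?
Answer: 1/12100833 ≈ 8.2639e-8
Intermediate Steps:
P(u) = 2*u/(-21 + u) (P(u) = (2*u)/(-21 + u) = 2*u/(-21 + u))
n(h, f) = 1335 + 1058*h
b = 4847523 (b = (145567 + (1335 + 1058*1469)) + 3146419 = (145567 + (1335 + 1554202)) + 3146419 = (145567 + 1555537) + 3146419 = 1701104 + 3146419 = 4847523)
l = 7253310 (l = -2*(-2982999 - 1*643656) = -2*(-2982999 - 643656) = -2*(-3626655) = 7253310)
1/(l + b) = 1/(7253310 + 4847523) = 1/12100833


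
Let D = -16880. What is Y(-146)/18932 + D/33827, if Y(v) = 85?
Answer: -316696865/640412764 ≈ -0.49452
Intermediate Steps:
Y(-146)/18932 + D/33827 = 85/18932 - 16880/33827 = -316696865/640412764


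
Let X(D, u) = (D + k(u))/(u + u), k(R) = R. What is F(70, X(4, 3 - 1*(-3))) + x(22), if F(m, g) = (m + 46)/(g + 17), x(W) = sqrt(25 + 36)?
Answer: 696/107 + sqrt(61) ≈ 14.315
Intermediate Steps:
x(W) = sqrt(61)
X(D, u) = (D + u)/(2*u) (X(D, u) = (D + u)/(u + u) = (D + u)/((2*u)) = (D + u)*(1/(2*u)) = (D + u)/(2*u))
F(m, g) = (46 + m)/(17 + g)
F(70, X(4, 3 - 1*(-3))) + x(22) = (46 + 70)/(17 + (4 + (3 - 1*(-3)))/(2*(3 - 1*(-3)))) + sqrt(61) = 116/(17 + (4 + (3 + 3))/(2*(3 + 3))) + sqrt(61) = 116/(17 + (1/2)*(4 + 6)/6) + sqrt(61) = 116/(17 + (1/2)*(1/6)*10) + sqrt(61) = 116/(17 + 5/6) + sqrt(61) = 116/(107/6) + sqrt(61) = (6/107)*116 + sqrt(61) = 696/107 + sqrt(61)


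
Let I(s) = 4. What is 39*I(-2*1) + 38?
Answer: 194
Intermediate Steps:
39*I(-2*1) + 38 = 39*4 + 38 = 156 + 38 = 194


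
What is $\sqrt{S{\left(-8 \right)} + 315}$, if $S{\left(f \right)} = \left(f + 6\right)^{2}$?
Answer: $\sqrt{319} \approx 17.861$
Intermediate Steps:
$S{\left(f \right)} = \left(6 + f\right)^{2}$
$\sqrt{S{\left(-8 \right)} + 315} = \sqrt{\left(6 - 8\right)^{2} + 315} = \sqrt{\left(-2\right)^{2} + 315} = \sqrt{4 + 315} = \sqrt{319}$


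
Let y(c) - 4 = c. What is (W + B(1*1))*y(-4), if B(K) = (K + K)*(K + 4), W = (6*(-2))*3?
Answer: 0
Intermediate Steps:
W = -36 (W = -12*3 = -36)
y(c) = 4 + c
B(K) = 2*K*(4 + K) (B(K) = (2*K)*(4 + K) = 2*K*(4 + K))
(W + B(1*1))*y(-4) = (-36 + 2*(1*1)*(4 + 1*1))*(4 - 4) = (-36 + 2*1*(4 + 1))*0 = (-36 + 2*1*5)*0 = (-36 + 10)*0 = -26*0 = 0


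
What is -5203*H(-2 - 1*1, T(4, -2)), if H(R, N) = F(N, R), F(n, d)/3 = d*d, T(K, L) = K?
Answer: -140481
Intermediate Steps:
F(n, d) = 3*d² (F(n, d) = 3*(d*d) = 3*d²)
H(R, N) = 3*R²
-5203*H(-2 - 1*1, T(4, -2)) = -15609*(-2 - 1*1)² = -15609*(-2 - 1)² = -15609*(-3)² = -15609*9 = -5203*27 = -140481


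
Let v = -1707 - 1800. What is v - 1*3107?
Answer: -6614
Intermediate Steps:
v = -3507
v - 1*3107 = -3507 - 1*3107 = -3507 - 3107 = -6614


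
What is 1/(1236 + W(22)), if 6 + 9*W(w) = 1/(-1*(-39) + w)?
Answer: 549/678199 ≈ 0.00080950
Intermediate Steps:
W(w) = -2/3 + 1/(9*(39 + w)) (W(w) = -2/3 + 1/(9*(-1*(-39) + w)) = -2/3 + 1/(9*(39 + w)))
1/(1236 + W(22)) = 1/(1236 + (-233 - 6*22)/(9*(39 + 22))) = 1/(1236 + (1/9)*(-233 - 132)/61) = 1/(1236 + (1/9)*(1/61)*(-365)) = 1/(1236 - 365/549) = 1/(678199/549) = 549/678199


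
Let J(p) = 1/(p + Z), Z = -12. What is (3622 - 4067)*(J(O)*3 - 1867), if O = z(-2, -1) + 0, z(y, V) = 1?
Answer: 9140300/11 ≈ 8.3094e+5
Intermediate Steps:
O = 1 (O = 1 + 0 = 1)
J(p) = 1/(-12 + p) (J(p) = 1/(p - 12) = 1/(-12 + p))
(3622 - 4067)*(J(O)*3 - 1867) = (3622 - 4067)*(3/(-12 + 1) - 1867) = -445*(3/(-11) - 1867) = -445*(-1/11*3 - 1867) = -445*(-3/11 - 1867) = -445*(-20540/11) = 9140300/11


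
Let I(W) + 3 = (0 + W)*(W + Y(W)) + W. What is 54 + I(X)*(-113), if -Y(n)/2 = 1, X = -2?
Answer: -285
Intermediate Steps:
Y(n) = -2 (Y(n) = -2*1 = -2)
I(W) = -3 + W + W*(-2 + W) (I(W) = -3 + ((0 + W)*(W - 2) + W) = -3 + (W*(-2 + W) + W) = -3 + (W + W*(-2 + W)) = -3 + W + W*(-2 + W))
54 + I(X)*(-113) = 54 + (-3 + (-2)² - 1*(-2))*(-113) = 54 + (-3 + 4 + 2)*(-113) = 54 + 3*(-113) = 54 - 339 = -285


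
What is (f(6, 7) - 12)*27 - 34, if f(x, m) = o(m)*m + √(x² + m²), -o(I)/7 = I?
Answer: -9619 + 27*√85 ≈ -9370.1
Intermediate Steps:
o(I) = -7*I
f(x, m) = √(m² + x²) - 7*m² (f(x, m) = (-7*m)*m + √(x² + m²) = -7*m² + √(m² + x²) = √(m² + x²) - 7*m²)
(f(6, 7) - 12)*27 - 34 = ((√(7² + 6²) - 7*7²) - 12)*27 - 34 = ((√(49 + 36) - 7*49) - 12)*27 - 34 = ((√85 - 343) - 12)*27 - 34 = ((-343 + √85) - 12)*27 - 34 = (-355 + √85)*27 - 34 = (-9585 + 27*√85) - 34 = -9619 + 27*√85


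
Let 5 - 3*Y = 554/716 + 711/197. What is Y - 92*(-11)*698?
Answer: 149453664851/211578 ≈ 7.0638e+5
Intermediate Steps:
Y = 43523/211578 (Y = 5/3 - (554/716 + 711/197)/3 = 5/3 - (554*(1/716) + 711*(1/197))/3 = 5/3 - (277/358 + 711/197)/3 = 5/3 - ⅓*309107/70526 = 5/3 - 309107/211578 = 43523/211578 ≈ 0.20571)
Y - 92*(-11)*698 = 43523/211578 - 92*(-11)*698 = 43523/211578 + 1012*698 = 43523/211578 + 706376 = 149453664851/211578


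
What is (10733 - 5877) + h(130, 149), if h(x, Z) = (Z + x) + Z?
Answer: 5284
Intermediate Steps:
h(x, Z) = x + 2*Z
(10733 - 5877) + h(130, 149) = (10733 - 5877) + (130 + 2*149) = 4856 + (130 + 298) = 4856 + 428 = 5284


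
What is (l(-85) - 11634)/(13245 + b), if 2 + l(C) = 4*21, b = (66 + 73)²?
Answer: -304/857 ≈ -0.35473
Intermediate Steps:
b = 19321 (b = 139² = 19321)
l(C) = 82 (l(C) = -2 + 4*21 = -2 + 84 = 82)
(l(-85) - 11634)/(13245 + b) = (82 - 11634)/(13245 + 19321) = -11552/32566 = -11552*1/32566 = -304/857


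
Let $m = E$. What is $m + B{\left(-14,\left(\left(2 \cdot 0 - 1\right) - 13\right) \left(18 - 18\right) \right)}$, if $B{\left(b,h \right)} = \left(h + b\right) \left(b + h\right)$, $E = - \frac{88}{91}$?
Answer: $\frac{17748}{91} \approx 195.03$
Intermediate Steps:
$E = - \frac{88}{91}$ ($E = \left(-88\right) \frac{1}{91} = - \frac{88}{91} \approx -0.96703$)
$B{\left(b,h \right)} = \left(b + h\right)^{2}$ ($B{\left(b,h \right)} = \left(b + h\right) \left(b + h\right) = \left(b + h\right)^{2}$)
$m = - \frac{88}{91} \approx -0.96703$
$m + B{\left(-14,\left(\left(2 \cdot 0 - 1\right) - 13\right) \left(18 - 18\right) \right)} = - \frac{88}{91} + \left(-14 + \left(\left(2 \cdot 0 - 1\right) - 13\right) \left(18 - 18\right)\right)^{2} = - \frac{88}{91} + \left(-14 + \left(\left(0 - 1\right) - 13\right) 0\right)^{2} = - \frac{88}{91} + \left(-14 + \left(-1 - 13\right) 0\right)^{2} = - \frac{88}{91} + \left(-14 - 0\right)^{2} = - \frac{88}{91} + \left(-14 + 0\right)^{2} = - \frac{88}{91} + \left(-14\right)^{2} = - \frac{88}{91} + 196 = \frac{17748}{91}$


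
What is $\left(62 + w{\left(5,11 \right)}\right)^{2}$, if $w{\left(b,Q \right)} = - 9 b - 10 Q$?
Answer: $8649$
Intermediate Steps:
$w{\left(b,Q \right)} = - 10 Q - 9 b$
$\left(62 + w{\left(5,11 \right)}\right)^{2} = \left(62 - 155\right)^{2} = \left(-93\right)^{2} = 8649$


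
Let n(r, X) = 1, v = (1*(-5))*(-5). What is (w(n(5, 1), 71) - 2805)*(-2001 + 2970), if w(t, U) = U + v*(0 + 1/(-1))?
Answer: -2673471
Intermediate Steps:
v = 25 (v = -5*(-5) = 25)
w(t, U) = -25 + U (w(t, U) = U + 25*(0 + 1/(-1)) = U + 25*(0 - 1) = U + 25*(-1) = U - 25 = -25 + U)
(w(n(5, 1), 71) - 2805)*(-2001 + 2970) = ((-25 + 71) - 2805)*(-2001 + 2970) = (46 - 2805)*969 = -2759*969 = -2673471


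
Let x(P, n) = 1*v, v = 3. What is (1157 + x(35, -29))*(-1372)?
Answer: -1591520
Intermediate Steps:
x(P, n) = 3 (x(P, n) = 1*3 = 3)
(1157 + x(35, -29))*(-1372) = (1157 + 3)*(-1372) = 1160*(-1372) = -1591520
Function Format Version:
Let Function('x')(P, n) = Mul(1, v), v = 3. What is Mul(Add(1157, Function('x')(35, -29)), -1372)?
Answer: -1591520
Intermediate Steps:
Function('x')(P, n) = 3 (Function('x')(P, n) = Mul(1, 3) = 3)
Mul(Add(1157, Function('x')(35, -29)), -1372) = Mul(Add(1157, 3), -1372) = Mul(1160, -1372) = -1591520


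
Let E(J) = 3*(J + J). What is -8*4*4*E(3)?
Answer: -2304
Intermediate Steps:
E(J) = 6*J (E(J) = 3*(2*J) = 6*J)
-8*4*4*E(3) = -8*4*4*6*3 = -128*18 = -8*288 = -2304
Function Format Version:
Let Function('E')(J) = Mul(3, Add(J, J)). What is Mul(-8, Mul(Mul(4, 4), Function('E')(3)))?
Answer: -2304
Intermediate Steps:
Function('E')(J) = Mul(6, J) (Function('E')(J) = Mul(3, Mul(2, J)) = Mul(6, J))
Mul(-8, Mul(Mul(4, 4), Function('E')(3))) = Mul(-8, Mul(Mul(4, 4), Mul(6, 3))) = Mul(-8, Mul(16, 18)) = Mul(-8, 288) = -2304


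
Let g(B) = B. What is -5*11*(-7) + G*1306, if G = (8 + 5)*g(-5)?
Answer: -84505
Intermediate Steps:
G = -65 (G = (8 + 5)*(-5) = 13*(-5) = -65)
-5*11*(-7) + G*1306 = -5*11*(-7) - 65*1306 = -55*(-7) - 84890 = 385 - 84890 = -84505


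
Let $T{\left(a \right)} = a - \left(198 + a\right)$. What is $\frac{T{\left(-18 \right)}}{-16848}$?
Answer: $\frac{11}{936} \approx 0.011752$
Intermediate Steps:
$T{\left(a \right)} = -198$
$\frac{T{\left(-18 \right)}}{-16848} = - \frac{198}{-16848} = \left(-198\right) \left(- \frac{1}{16848}\right) = \frac{11}{936}$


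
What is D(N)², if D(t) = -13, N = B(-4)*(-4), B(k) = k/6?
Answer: 169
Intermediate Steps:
B(k) = k/6 (B(k) = k*(⅙) = k/6)
N = 8/3 (N = ((⅙)*(-4))*(-4) = -⅔*(-4) = 8/3 ≈ 2.6667)
D(N)² = (-13)² = 169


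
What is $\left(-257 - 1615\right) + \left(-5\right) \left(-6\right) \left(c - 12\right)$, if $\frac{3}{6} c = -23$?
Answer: $-3612$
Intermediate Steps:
$c = -46$ ($c = 2 \left(-23\right) = -46$)
$\left(-257 - 1615\right) + \left(-5\right) \left(-6\right) \left(c - 12\right) = \left(-257 - 1615\right) + \left(-5\right) \left(-6\right) \left(-46 - 12\right) = -1872 + 30 \left(-58\right) = -1872 - 1740 = -3612$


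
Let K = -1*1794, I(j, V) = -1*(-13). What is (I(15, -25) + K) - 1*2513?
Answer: -4294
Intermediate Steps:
I(j, V) = 13
K = -1794
(I(15, -25) + K) - 1*2513 = (13 - 1794) - 1*2513 = -1781 - 2513 = -4294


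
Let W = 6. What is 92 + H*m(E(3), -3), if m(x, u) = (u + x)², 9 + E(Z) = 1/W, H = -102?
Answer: -85145/6 ≈ -14191.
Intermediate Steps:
E(Z) = -53/6 (E(Z) = -9 + 1/6 = -9 + ⅙ = -53/6)
92 + H*m(E(3), -3) = 92 - 102*(-3 - 53/6)² = 92 - 102*(-71/6)² = 92 - 102*5041/36 = 92 - 85697/6 = -85145/6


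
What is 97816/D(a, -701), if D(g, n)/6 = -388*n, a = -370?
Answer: 12227/203991 ≈ 0.059939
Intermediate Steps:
D(g, n) = -2328*n (D(g, n) = 6*(-388*n) = -2328*n)
97816/D(a, -701) = 97816/((-2328*(-701))) = 97816/1631928 = 97816*(1/1631928) = 12227/203991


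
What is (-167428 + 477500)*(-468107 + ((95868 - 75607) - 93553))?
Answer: -167872670728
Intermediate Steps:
(-167428 + 477500)*(-468107 + ((95868 - 75607) - 93553)) = 310072*(-468107 + (20261 - 93553)) = 310072*(-468107 - 73292) = 310072*(-541399) = -167872670728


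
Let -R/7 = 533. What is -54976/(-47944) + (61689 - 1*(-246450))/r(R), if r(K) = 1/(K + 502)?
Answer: -5962920113311/5993 ≈ -9.9498e+8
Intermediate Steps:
R = -3731 (R = -7*533 = -3731)
r(K) = 1/(502 + K)
-54976/(-47944) + (61689 - 1*(-246450))/r(R) = -54976/(-47944) + (61689 - 1*(-246450))/(1/(502 - 3731)) = -54976*(-1/47944) + (61689 + 246450)/(1/(-3229)) = 6872/5993 + 308139/(-1/3229) = 6872/5993 + 308139*(-3229) = 6872/5993 - 994980831 = -5962920113311/5993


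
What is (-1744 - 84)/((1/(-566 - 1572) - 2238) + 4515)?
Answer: -3908264/4868225 ≈ -0.80281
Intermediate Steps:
(-1744 - 84)/((1/(-566 - 1572) - 2238) + 4515) = -1828/((1/(-2138) - 2238) + 4515) = -1828/((-1/2138 - 2238) + 4515) = -1828/(-4784845/2138 + 4515) = -1828/4868225/2138 = -1828*2138/4868225 = -3908264/4868225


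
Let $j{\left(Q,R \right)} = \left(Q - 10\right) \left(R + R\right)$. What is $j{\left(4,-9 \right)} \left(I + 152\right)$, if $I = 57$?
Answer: $22572$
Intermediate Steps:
$j{\left(Q,R \right)} = 2 R \left(-10 + Q\right)$ ($j{\left(Q,R \right)} = \left(-10 + Q\right) 2 R = 2 R \left(-10 + Q\right)$)
$j{\left(4,-9 \right)} \left(I + 152\right) = 2 \left(-9\right) \left(-10 + 4\right) \left(57 + 152\right) = 2 \left(-9\right) \left(-6\right) 209 = 108 \cdot 209 = 22572$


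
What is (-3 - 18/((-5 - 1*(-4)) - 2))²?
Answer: 9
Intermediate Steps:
(-3 - 18/((-5 - 1*(-4)) - 2))² = (-3 - 18/((-5 + 4) - 2))² = (-3 - 18/(-1 - 2))² = (-3 - 18/(-3))² = (-3 - 18*(-⅓))² = (-3 + 6)² = 3² = 9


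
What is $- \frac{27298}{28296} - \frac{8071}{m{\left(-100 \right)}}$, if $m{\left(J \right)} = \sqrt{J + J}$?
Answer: $- \frac{13649}{14148} + \frac{8071 i \sqrt{2}}{20} \approx -0.96473 + 570.71 i$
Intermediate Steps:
$m{\left(J \right)} = \sqrt{2} \sqrt{J}$ ($m{\left(J \right)} = \sqrt{2 J} = \sqrt{2} \sqrt{J}$)
$- \frac{27298}{28296} - \frac{8071}{m{\left(-100 \right)}} = - \frac{27298}{28296} - \frac{8071}{\sqrt{2} \sqrt{-100}} = \left(-27298\right) \frac{1}{28296} - \frac{8071}{\sqrt{2} \cdot 10 i} = - \frac{13649}{14148} - \frac{8071}{10 i \sqrt{2}} = - \frac{13649}{14148} - 8071 \left(- \frac{i \sqrt{2}}{20}\right) = - \frac{13649}{14148} + \frac{8071 i \sqrt{2}}{20}$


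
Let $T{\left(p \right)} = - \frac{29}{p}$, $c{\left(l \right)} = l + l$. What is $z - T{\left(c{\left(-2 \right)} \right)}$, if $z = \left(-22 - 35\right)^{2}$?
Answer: $\frac{12967}{4} \approx 3241.8$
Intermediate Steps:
$c{\left(l \right)} = 2 l$
$z = 3249$ ($z = \left(-57\right)^{2} = 3249$)
$z - T{\left(c{\left(-2 \right)} \right)} = 3249 - - \frac{29}{2 \left(-2\right)} = 3249 - - \frac{29}{-4} = 3249 - \left(-29\right) \left(- \frac{1}{4}\right) = 3249 - \frac{29}{4} = \frac{12967}{4}$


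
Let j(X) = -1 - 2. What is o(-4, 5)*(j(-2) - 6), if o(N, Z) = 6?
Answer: -54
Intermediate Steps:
j(X) = -3
o(-4, 5)*(j(-2) - 6) = 6*(-3 - 6) = 6*(-9) = -54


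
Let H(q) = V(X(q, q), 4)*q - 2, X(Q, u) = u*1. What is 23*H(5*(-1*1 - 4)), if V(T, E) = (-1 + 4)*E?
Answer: -6946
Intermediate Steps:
X(Q, u) = u
V(T, E) = 3*E
H(q) = -2 + 12*q (H(q) = (3*4)*q - 2 = 12*q - 2 = -2 + 12*q)
23*H(5*(-1*1 - 4)) = 23*(-2 + 12*(5*(-1*1 - 4))) = 23*(-2 + 12*(5*(-1 - 4))) = 23*(-2 + 12*(5*(-5))) = 23*(-2 + 12*(-25)) = 23*(-2 - 300) = 23*(-302) = -6946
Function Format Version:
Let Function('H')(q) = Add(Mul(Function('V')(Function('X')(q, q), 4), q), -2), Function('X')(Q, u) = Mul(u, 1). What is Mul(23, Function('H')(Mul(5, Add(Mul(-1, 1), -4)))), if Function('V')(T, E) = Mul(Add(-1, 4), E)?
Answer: -6946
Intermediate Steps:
Function('X')(Q, u) = u
Function('V')(T, E) = Mul(3, E)
Function('H')(q) = Add(-2, Mul(12, q)) (Function('H')(q) = Add(Mul(Mul(3, 4), q), -2) = Add(Mul(12, q), -2) = Add(-2, Mul(12, q)))
Mul(23, Function('H')(Mul(5, Add(Mul(-1, 1), -4)))) = Mul(23, Add(-2, Mul(12, Mul(5, Add(Mul(-1, 1), -4))))) = Mul(23, Add(-2, Mul(12, Mul(5, Add(-1, -4))))) = Mul(23, Add(-2, Mul(12, Mul(5, -5)))) = Mul(23, Add(-2, Mul(12, -25))) = Mul(23, Add(-2, -300)) = Mul(23, -302) = -6946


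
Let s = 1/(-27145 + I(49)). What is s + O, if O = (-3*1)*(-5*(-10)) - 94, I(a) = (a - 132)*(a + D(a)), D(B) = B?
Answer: -8608077/35279 ≈ -244.00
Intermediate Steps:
I(a) = 2*a*(-132 + a) (I(a) = (a - 132)*(a + a) = (-132 + a)*(2*a) = 2*a*(-132 + a))
s = -1/35279 (s = 1/(-27145 + 2*49*(-132 + 49)) = 1/(-27145 + 2*49*(-83)) = 1/(-27145 - 8134) = 1/(-35279) = -1/35279 ≈ -2.8345e-5)
O = -244 (O = -3*50 - 94 = -150 - 94 = -244)
s + O = -1/35279 - 244 = -8608077/35279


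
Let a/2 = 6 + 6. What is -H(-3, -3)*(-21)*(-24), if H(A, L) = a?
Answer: -12096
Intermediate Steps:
a = 24 (a = 2*(6 + 6) = 2*12 = 24)
H(A, L) = 24
-H(-3, -3)*(-21)*(-24) = -24*(-21)*(-24) = -(-504)*(-24) = -1*12096 = -12096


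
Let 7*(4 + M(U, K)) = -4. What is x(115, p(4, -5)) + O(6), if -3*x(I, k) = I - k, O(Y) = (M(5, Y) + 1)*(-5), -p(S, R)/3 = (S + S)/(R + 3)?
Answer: -346/21 ≈ -16.476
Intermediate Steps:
p(S, R) = -6*S/(3 + R) (p(S, R) = -3*(S + S)/(R + 3) = -3*2*S/(3 + R) = -6*S/(3 + R))
M(U, K) = -32/7 (M(U, K) = -4 + (⅐)*(-4) = -4 - 4/7 = -32/7)
O(Y) = 125/7 (O(Y) = (-32/7 + 1)*(-5) = -25/7*(-5) = 125/7)
x(I, k) = -I/3 + k/3 (x(I, k) = -(I - k)/3 = -I/3 + k/3)
x(115, p(4, -5)) + O(6) = (-⅓*115 + (-6*4/(3 - 5))/3) + 125/7 = (-115/3 + (-6*4/(-2))/3) + 125/7 = (-115/3 + (-6*4*(-½))/3) + 125/7 = (-115/3 + (⅓)*12) + 125/7 = (-115/3 + 4) + 125/7 = -103/3 + 125/7 = -346/21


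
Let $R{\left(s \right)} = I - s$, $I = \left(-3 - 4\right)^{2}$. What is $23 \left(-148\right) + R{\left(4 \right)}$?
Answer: $-3359$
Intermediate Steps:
$I = 49$ ($I = \left(-7\right)^{2} = 49$)
$R{\left(s \right)} = 49 - s$
$23 \left(-148\right) + R{\left(4 \right)} = 23 \left(-148\right) + \left(49 - 4\right) = -3404 + \left(49 - 4\right) = -3404 + 45 = -3359$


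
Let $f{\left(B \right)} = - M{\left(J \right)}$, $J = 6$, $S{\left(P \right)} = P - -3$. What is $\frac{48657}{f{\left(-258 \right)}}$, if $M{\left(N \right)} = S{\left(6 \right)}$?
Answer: $- \frac{16219}{3} \approx -5406.3$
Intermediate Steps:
$S{\left(P \right)} = 3 + P$ ($S{\left(P \right)} = P + 3 = 3 + P$)
$M{\left(N \right)} = 9$ ($M{\left(N \right)} = 3 + 6 = 9$)
$f{\left(B \right)} = -9$ ($f{\left(B \right)} = \left(-1\right) 9 = -9$)
$\frac{48657}{f{\left(-258 \right)}} = \frac{48657}{-9} = 48657 \left(- \frac{1}{9}\right) = - \frac{16219}{3}$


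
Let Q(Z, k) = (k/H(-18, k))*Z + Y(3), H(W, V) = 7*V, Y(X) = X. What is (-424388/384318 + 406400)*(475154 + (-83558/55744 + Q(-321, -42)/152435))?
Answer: 36785433828242817504777761/190497966330672 ≈ 1.9310e+11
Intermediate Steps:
Q(Z, k) = 3 + Z/7 (Q(Z, k) = (k/((7*k)))*Z + 3 = (k*(1/(7*k)))*Z + 3 = Z/7 + 3 = 3 + Z/7)
(-424388/384318 + 406400)*(475154 + (-83558/55744 + Q(-321, -42)/152435)) = (-424388/384318 + 406400)*(475154 + (-83558/55744 + (3 + (⅐)*(-321))/152435)) = (-424388*1/384318 + 406400)*(475154 + (-83558*1/55744 + (3 - 321/7)*(1/152435))) = (-212194/192159 + 406400)*(475154 + (-41779/27872 - 300/7*1/152435)) = 78093205406*(475154 + (-41779/27872 - 60/213409))/192159 = 78093205406*(475154 - 8917686931/5948135648)/192159 = (78093205406/192159)*(2826271528002861/5948135648) = 36785433828242817504777761/190497966330672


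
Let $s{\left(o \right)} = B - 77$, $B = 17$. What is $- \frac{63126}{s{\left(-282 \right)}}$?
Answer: $\frac{10521}{10} \approx 1052.1$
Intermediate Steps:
$s{\left(o \right)} = -60$ ($s{\left(o \right)} = 17 - 77 = -60$)
$- \frac{63126}{s{\left(-282 \right)}} = - \frac{63126}{-60} = \left(-63126\right) \left(- \frac{1}{60}\right) = \frac{10521}{10}$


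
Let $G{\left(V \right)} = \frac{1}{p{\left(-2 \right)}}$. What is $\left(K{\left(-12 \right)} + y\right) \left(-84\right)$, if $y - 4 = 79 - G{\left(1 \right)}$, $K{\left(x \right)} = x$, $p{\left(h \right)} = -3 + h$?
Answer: $- \frac{29904}{5} \approx -5980.8$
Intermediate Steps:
$G{\left(V \right)} = - \frac{1}{5}$ ($G{\left(V \right)} = \frac{1}{-3 - 2} = \frac{1}{-5} = - \frac{1}{5}$)
$y = \frac{416}{5}$ ($y = 4 + \left(79 - - \frac{1}{5}\right) = 4 + \left(79 + \frac{1}{5}\right) = 4 + \frac{396}{5} = \frac{416}{5} \approx 83.2$)
$\left(K{\left(-12 \right)} + y\right) \left(-84\right) = \left(-12 + \frac{416}{5}\right) \left(-84\right) = \frac{356}{5} \left(-84\right) = - \frac{29904}{5}$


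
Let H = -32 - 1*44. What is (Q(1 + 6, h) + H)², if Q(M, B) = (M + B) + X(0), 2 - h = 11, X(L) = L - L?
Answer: 6084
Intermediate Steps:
X(L) = 0
h = -9 (h = 2 - 1*11 = 2 - 11 = -9)
Q(M, B) = B + M (Q(M, B) = (M + B) + 0 = (B + M) + 0 = B + M)
H = -76 (H = -32 - 44 = -76)
(Q(1 + 6, h) + H)² = ((-9 + (1 + 6)) - 76)² = ((-9 + 7) - 76)² = (-2 - 76)² = (-78)² = 6084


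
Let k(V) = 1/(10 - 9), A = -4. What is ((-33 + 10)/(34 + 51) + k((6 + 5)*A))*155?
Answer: 1922/17 ≈ 113.06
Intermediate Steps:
k(V) = 1 (k(V) = 1/1 = 1)
((-33 + 10)/(34 + 51) + k((6 + 5)*A))*155 = ((-33 + 10)/(34 + 51) + 1)*155 = (-23/85 + 1)*155 = (62/85)*155 = 1922/17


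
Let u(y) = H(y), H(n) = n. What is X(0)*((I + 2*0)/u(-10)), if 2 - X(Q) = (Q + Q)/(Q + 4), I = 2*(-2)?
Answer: 4/5 ≈ 0.80000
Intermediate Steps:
u(y) = y
I = -4
X(Q) = 2 - 2*Q/(4 + Q) (X(Q) = 2 - (Q + Q)/(Q + 4) = 2 - 2*Q/(4 + Q))
X(0)*((I + 2*0)/u(-10)) = (8/(4 + 0))*((-4 + 2*0)/(-10)) = (8/4)*((-4 + 0)*(-1/10)) = (8*(1/4))*(-4*(-1/10)) = 2*(2/5) = 4/5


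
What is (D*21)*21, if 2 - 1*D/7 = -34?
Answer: 111132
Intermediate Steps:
D = 252 (D = 14 - 7*(-34) = 14 + 238 = 252)
(D*21)*21 = (252*21)*21 = 5292*21 = 111132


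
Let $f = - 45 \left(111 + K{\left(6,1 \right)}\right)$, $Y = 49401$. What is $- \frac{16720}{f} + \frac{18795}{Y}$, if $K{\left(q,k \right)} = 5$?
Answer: $\frac{5133859}{1432629} \approx 3.5835$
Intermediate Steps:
$f = -5220$ ($f = - 45 \left(111 + 5\right) = \left(-45\right) 116 = -5220$)
$- \frac{16720}{f} + \frac{18795}{Y} = - \frac{16720}{-5220} + \frac{18795}{49401} = \left(-16720\right) \left(- \frac{1}{5220}\right) + 18795 \cdot \frac{1}{49401} = \frac{836}{261} + \frac{6265}{16467} = \frac{5133859}{1432629}$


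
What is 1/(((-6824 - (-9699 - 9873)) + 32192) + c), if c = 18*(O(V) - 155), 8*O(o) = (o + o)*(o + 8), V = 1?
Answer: 2/84381 ≈ 2.3702e-5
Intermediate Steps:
O(o) = o*(8 + o)/4 (O(o) = ((o + o)*(o + 8))/8 = ((2*o)*(8 + o))/8 = (2*o*(8 + o))/8 = o*(8 + o)/4)
c = -5499/2 (c = 18*((¼)*1*(8 + 1) - 155) = 18*((¼)*1*9 - 155) = 18*(9/4 - 155) = 18*(-611/4) = -5499/2 ≈ -2749.5)
1/(((-6824 - (-9699 - 9873)) + 32192) + c) = 1/(((-6824 - (-9699 - 9873)) + 32192) - 5499/2) = 1/(((-6824 - 1*(-19572)) + 32192) - 5499/2) = 1/(((-6824 + 19572) + 32192) - 5499/2) = 1/((12748 + 32192) - 5499/2) = 1/(44940 - 5499/2) = 1/(84381/2) = 2/84381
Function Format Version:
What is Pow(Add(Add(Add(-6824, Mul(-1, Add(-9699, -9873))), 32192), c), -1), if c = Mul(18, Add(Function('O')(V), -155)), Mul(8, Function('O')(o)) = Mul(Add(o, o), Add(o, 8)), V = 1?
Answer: Rational(2, 84381) ≈ 2.3702e-5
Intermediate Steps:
Function('O')(o) = Mul(Rational(1, 4), o, Add(8, o)) (Function('O')(o) = Mul(Rational(1, 8), Mul(Add(o, o), Add(o, 8))) = Mul(Rational(1, 8), Mul(Mul(2, o), Add(8, o))) = Mul(Rational(1, 8), Mul(2, o, Add(8, o))) = Mul(Rational(1, 4), o, Add(8, o)))
c = Rational(-5499, 2) (c = Mul(18, Add(Mul(Rational(1, 4), 1, Add(8, 1)), -155)) = Mul(18, Add(Mul(Rational(1, 4), 1, 9), -155)) = Mul(18, Add(Rational(9, 4), -155)) = Mul(18, Rational(-611, 4)) = Rational(-5499, 2) ≈ -2749.5)
Pow(Add(Add(Add(-6824, Mul(-1, Add(-9699, -9873))), 32192), c), -1) = Pow(Add(Add(Add(-6824, Mul(-1, Add(-9699, -9873))), 32192), Rational(-5499, 2)), -1) = Pow(Add(Add(Add(-6824, Mul(-1, -19572)), 32192), Rational(-5499, 2)), -1) = Pow(Add(Add(Add(-6824, 19572), 32192), Rational(-5499, 2)), -1) = Pow(Add(Add(12748, 32192), Rational(-5499, 2)), -1) = Pow(Add(44940, Rational(-5499, 2)), -1) = Pow(Rational(84381, 2), -1) = Rational(2, 84381)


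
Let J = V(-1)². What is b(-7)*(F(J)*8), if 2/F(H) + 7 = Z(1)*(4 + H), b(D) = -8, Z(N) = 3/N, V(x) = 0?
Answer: -128/5 ≈ -25.600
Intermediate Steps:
J = 0 (J = 0² = 0)
F(H) = 2/(5 + 3*H) (F(H) = 2/(-7 + (3/1)*(4 + H)) = 2/(-7 + (3*1)*(4 + H)) = 2/(-7 + 3*(4 + H)) = 2/(-7 + (12 + 3*H)) = 2/(5 + 3*H))
b(-7)*(F(J)*8) = -8*2/(5 + 3*0)*8 = -8*2/(5 + 0)*8 = -8*2/5*8 = -8*2*(⅕)*8 = -16*8/5 = -8*16/5 = -128/5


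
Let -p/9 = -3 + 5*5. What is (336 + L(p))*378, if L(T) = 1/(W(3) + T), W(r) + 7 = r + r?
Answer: 25274214/199 ≈ 1.2701e+5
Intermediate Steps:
W(r) = -7 + 2*r (W(r) = -7 + (r + r) = -7 + 2*r)
p = -198 (p = -9*(-3 + 5*5) = -9*(-3 + 25) = -9*22 = -198)
L(T) = 1/(-1 + T) (L(T) = 1/((-7 + 2*3) + T) = 1/((-7 + 6) + T) = 1/(-1 + T))
(336 + L(p))*378 = (336 + 1/(-1 - 198))*378 = (336 + 1/(-199))*378 = (336 - 1/199)*378 = (66863/199)*378 = 25274214/199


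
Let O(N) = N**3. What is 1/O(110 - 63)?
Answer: 1/103823 ≈ 9.6318e-6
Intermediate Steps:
1/O(110 - 63) = 1/((110 - 63)**3) = 1/(47**3) = 1/103823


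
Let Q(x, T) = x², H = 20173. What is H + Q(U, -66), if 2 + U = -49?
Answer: 22774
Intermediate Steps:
U = -51 (U = -2 - 49 = -51)
H + Q(U, -66) = 20173 + (-51)² = 20173 + 2601 = 22774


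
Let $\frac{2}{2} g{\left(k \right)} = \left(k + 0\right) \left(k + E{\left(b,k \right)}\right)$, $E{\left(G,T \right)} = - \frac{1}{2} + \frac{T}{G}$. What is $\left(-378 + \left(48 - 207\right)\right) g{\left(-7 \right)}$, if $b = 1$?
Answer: $- \frac{109011}{2} \approx -54506.0$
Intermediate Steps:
$E{\left(G,T \right)} = - \frac{1}{2} + \frac{T}{G}$ ($E{\left(G,T \right)} = \left(-1\right) \frac{1}{2} + \frac{T}{G} = - \frac{1}{2} + \frac{T}{G}$)
$g{\left(k \right)} = k \left(- \frac{1}{2} + 2 k\right)$ ($g{\left(k \right)} = \left(k + 0\right) \left(k + \frac{k - \frac{1}{2}}{1}\right) = k \left(k + 1 \left(k - \frac{1}{2}\right)\right) = k \left(k + 1 \left(- \frac{1}{2} + k\right)\right) = k \left(k + \left(- \frac{1}{2} + k\right)\right) = k \left(- \frac{1}{2} + 2 k\right)$)
$\left(-378 + \left(48 - 207\right)\right) g{\left(-7 \right)} = \left(-378 + \left(48 - 207\right)\right) \frac{1}{2} \left(-7\right) \left(-1 + 4 \left(-7\right)\right) = \left(-378 + \left(48 - 207\right)\right) \frac{1}{2} \left(-7\right) \left(-1 - 28\right) = \left(-378 - 159\right) \frac{1}{2} \left(-7\right) \left(-29\right) = \left(-537\right) \frac{203}{2} = - \frac{109011}{2}$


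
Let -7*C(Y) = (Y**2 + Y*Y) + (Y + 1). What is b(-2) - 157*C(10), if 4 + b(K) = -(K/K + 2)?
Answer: 33078/7 ≈ 4725.4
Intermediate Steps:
C(Y) = -1/7 - 2*Y**2/7 - Y/7 (C(Y) = -((Y**2 + Y*Y) + (Y + 1))/7 = -((Y**2 + Y**2) + (1 + Y))/7 = -(2*Y**2 + (1 + Y))/7 = -(1 + Y + 2*Y**2)/7 = -1/7 - 2*Y**2/7 - Y/7)
b(K) = -7 (b(K) = -4 - (K/K + 2) = -4 - (1 + 2) = -4 - 1*3 = -4 - 3 = -7)
b(-2) - 157*C(10) = -7 - 157*(-1/7 - 2/7*10**2 - 1/7*10) = -7 - 157*(-1/7 - 2/7*100 - 10/7) = -7 - 157*(-1/7 - 200/7 - 10/7) = -7 - 157*(-211/7) = -7 + 33127/7 = 33078/7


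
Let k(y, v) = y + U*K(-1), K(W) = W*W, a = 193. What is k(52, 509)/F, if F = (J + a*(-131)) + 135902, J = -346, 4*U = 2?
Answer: 105/220546 ≈ 0.00047609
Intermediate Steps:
U = ½ (U = (¼)*2 = ½ ≈ 0.50000)
K(W) = W²
k(y, v) = ½ + y (k(y, v) = y + (½)*(-1)² = y + (½)*1 = y + ½ = ½ + y)
F = 110273 (F = (-346 + 193*(-131)) + 135902 = (-346 - 25283) + 135902 = -25629 + 135902 = 110273)
k(52, 509)/F = (½ + 52)/110273 = (105/2)*(1/110273) = 105/220546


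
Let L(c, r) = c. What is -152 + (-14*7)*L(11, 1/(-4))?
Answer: -1230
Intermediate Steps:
-152 + (-14*7)*L(11, 1/(-4)) = -152 - 14*7*11 = -152 - 98*11 = -152 - 1078 = -1230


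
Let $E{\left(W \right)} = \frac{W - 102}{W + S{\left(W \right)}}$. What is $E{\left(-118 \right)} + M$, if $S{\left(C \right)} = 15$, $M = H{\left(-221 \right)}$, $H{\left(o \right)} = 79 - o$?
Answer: $\frac{31120}{103} \approx 302.14$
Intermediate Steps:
$M = 300$ ($M = 79 - -221 = 79 + 221 = 300$)
$E{\left(W \right)} = \frac{-102 + W}{15 + W}$ ($E{\left(W \right)} = \frac{W - 102}{W + 15} = \frac{-102 + W}{15 + W}$)
$E{\left(-118 \right)} + M = \frac{-102 - 118}{15 - 118} + 300 = \frac{1}{-103} \left(-220\right) + 300 = \left(- \frac{1}{103}\right) \left(-220\right) + 300 = \frac{220}{103} + 300 = \frac{31120}{103}$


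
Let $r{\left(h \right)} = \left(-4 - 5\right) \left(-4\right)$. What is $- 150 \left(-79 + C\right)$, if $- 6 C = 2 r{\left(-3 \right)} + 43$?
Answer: $14725$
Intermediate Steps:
$r{\left(h \right)} = 36$ ($r{\left(h \right)} = \left(-9\right) \left(-4\right) = 36$)
$C = - \frac{115}{6}$ ($C = - \frac{2 \cdot 36 + 43}{6} = - \frac{72 + 43}{6} = \left(- \frac{1}{6}\right) 115 = - \frac{115}{6} \approx -19.167$)
$- 150 \left(-79 + C\right) = - 150 \left(-79 - \frac{115}{6}\right) = \left(-150\right) \left(- \frac{589}{6}\right) = 14725$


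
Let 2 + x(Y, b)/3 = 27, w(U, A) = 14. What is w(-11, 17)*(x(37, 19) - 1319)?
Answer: -17416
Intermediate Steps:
x(Y, b) = 75 (x(Y, b) = -6 + 3*27 = -6 + 81 = 75)
w(-11, 17)*(x(37, 19) - 1319) = 14*(75 - 1319) = 14*(-1244) = -17416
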